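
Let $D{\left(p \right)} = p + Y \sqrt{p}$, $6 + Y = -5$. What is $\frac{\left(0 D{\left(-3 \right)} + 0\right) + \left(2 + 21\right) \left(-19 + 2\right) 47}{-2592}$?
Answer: $\frac{18377}{2592} \approx 7.0899$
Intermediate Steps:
$Y = -11$ ($Y = -6 - 5 = -11$)
$D{\left(p \right)} = p - 11 \sqrt{p}$
$\frac{\left(0 D{\left(-3 \right)} + 0\right) + \left(2 + 21\right) \left(-19 + 2\right) 47}{-2592} = \frac{\left(0 \left(-3 - 11 \sqrt{-3}\right) + 0\right) + \left(2 + 21\right) \left(-19 + 2\right) 47}{-2592} = \left(\left(0 \left(-3 - 11 i \sqrt{3}\right) + 0\right) + 23 \left(-17\right) 47\right) \left(- \frac{1}{2592}\right) = \left(\left(0 \left(-3 - 11 i \sqrt{3}\right) + 0\right) - 18377\right) \left(- \frac{1}{2592}\right) = \left(\left(0 + 0\right) - 18377\right) \left(- \frac{1}{2592}\right) = \left(0 - 18377\right) \left(- \frac{1}{2592}\right) = \left(-18377\right) \left(- \frac{1}{2592}\right) = \frac{18377}{2592}$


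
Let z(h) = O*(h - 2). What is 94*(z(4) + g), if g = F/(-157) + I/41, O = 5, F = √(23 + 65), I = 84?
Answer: 46436/41 - 188*√22/157 ≈ 1127.0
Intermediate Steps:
F = 2*√22 (F = √88 = 2*√22 ≈ 9.3808)
z(h) = -10 + 5*h (z(h) = 5*(h - 2) = 5*(-2 + h) = -10 + 5*h)
g = 84/41 - 2*√22/157 (g = (2*√22)/(-157) + 84/41 = (2*√22)*(-1/157) + 84*(1/41) = -2*√22/157 + 84/41 = 84/41 - 2*√22/157 ≈ 1.9890)
94*(z(4) + g) = 94*((-10 + 5*4) + (84/41 - 2*√22/157)) = 94*((-10 + 20) + (84/41 - 2*√22/157)) = 94*(10 + (84/41 - 2*√22/157)) = 94*(494/41 - 2*√22/157) = 46436/41 - 188*√22/157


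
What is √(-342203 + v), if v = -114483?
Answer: I*√456686 ≈ 675.79*I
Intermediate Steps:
√(-342203 + v) = √(-342203 - 114483) = √(-456686) = I*√456686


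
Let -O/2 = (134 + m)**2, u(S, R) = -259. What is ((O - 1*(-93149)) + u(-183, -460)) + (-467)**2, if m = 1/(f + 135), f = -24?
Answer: 3389041009/12321 ≈ 2.7506e+5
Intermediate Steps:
m = 1/111 (m = 1/(-24 + 135) = 1/111 ≈ 0.0090090)
O = -442531250/12321 (O = -2*(134 + 1/111)**2 = -2*(14875/111)**2 = -2*221265625/12321 = -442531250/12321 ≈ -35917.)
((O - 1*(-93149)) + u(-183, -460)) + (-467)**2 = ((-442531250/12321 - 1*(-93149)) - 259) + (-467)**2 = ((-442531250/12321 + 93149) - 259) + 218089 = (705157579/12321 - 259) + 218089 = 701966440/12321 + 218089 = 3389041009/12321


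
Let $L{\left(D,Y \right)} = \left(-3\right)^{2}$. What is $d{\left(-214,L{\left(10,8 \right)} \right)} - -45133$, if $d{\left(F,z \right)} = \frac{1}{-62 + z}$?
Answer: $\frac{2392048}{53} \approx 45133.0$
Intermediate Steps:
$L{\left(D,Y \right)} = 9$
$d{\left(-214,L{\left(10,8 \right)} \right)} - -45133 = \frac{1}{-62 + 9} - -45133 = \frac{1}{-53} + 45133 = - \frac{1}{53} + 45133 = \frac{2392048}{53}$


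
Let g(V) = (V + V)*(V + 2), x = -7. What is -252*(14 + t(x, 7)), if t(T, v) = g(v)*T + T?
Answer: 220500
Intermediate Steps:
g(V) = 2*V*(2 + V) (g(V) = (2*V)*(2 + V) = 2*V*(2 + V))
t(T, v) = T + 2*T*v*(2 + v) (t(T, v) = (2*v*(2 + v))*T + T = 2*T*v*(2 + v) + T = T + 2*T*v*(2 + v))
-252*(14 + t(x, 7)) = -252*(14 - 7*(1 + 2*7*(2 + 7))) = -252*(14 - 7*(1 + 2*7*9)) = -252*(14 - 7*(1 + 126)) = -252*(14 - 7*127) = -252*(14 - 889) = -252*(-875) = 220500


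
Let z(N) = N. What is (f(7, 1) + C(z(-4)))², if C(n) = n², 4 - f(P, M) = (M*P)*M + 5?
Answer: 64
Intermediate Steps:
f(P, M) = -1 - P*M² (f(P, M) = 4 - ((M*P)*M + 5) = 4 - (P*M² + 5) = 4 - (5 + P*M²) = 4 + (-5 - P*M²) = -1 - P*M²)
(f(7, 1) + C(z(-4)))² = ((-1 - 1*7*1²) + (-4)²)² = ((-1 - 1*7*1) + 16)² = ((-1 - 7) + 16)² = (-8 + 16)² = 8² = 64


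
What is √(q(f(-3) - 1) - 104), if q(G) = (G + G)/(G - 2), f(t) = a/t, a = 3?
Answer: I*√103 ≈ 10.149*I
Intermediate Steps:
f(t) = 3/t
q(G) = 2*G/(-2 + G) (q(G) = (2*G)/(-2 + G) = 2*G/(-2 + G))
√(q(f(-3) - 1) - 104) = √(2*(3/(-3) - 1)/(-2 + (3/(-3) - 1)) - 104) = √(2*(3*(-⅓) - 1)/(-2 + (3*(-⅓) - 1)) - 104) = √(2*(-1 - 1)/(-2 + (-1 - 1)) - 104) = √(2*(-2)/(-2 - 2) - 104) = √(2*(-2)/(-4) - 104) = √(2*(-2)*(-¼) - 104) = √(1 - 104) = √(-103) = I*√103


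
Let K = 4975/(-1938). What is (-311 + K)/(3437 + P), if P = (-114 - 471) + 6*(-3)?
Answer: -607693/5492292 ≈ -0.11064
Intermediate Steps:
P = -603 (P = -585 - 18 = -603)
K = -4975/1938 (K = 4975*(-1/1938) = -4975/1938 ≈ -2.5671)
(-311 + K)/(3437 + P) = (-311 - 4975/1938)/(3437 - 603) = -607693/1938/2834 = -607693/1938*1/2834 = -607693/5492292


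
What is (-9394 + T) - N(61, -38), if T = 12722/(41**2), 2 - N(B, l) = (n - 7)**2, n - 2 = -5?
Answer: -15613854/1681 ≈ -9288.4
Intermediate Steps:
n = -3 (n = 2 - 5 = -3)
N(B, l) = -98 (N(B, l) = 2 - (-3 - 7)**2 = 2 - 1*(-10)**2 = 2 - 1*100 = 2 - 100 = -98)
T = 12722/1681 ≈ 7.5681
(-9394 + T) - N(61, -38) = (-9394 + 12722/1681) - 1*(-98) = -15778592/1681 + 98 = -15613854/1681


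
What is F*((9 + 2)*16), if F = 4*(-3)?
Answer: -2112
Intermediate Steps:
F = -12
F*((9 + 2)*16) = -12*(9 + 2)*16 = -132*16 = -12*176 = -2112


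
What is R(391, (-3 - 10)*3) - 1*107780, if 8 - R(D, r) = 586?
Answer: -108358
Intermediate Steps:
R(D, r) = -578 (R(D, r) = 8 - 1*586 = 8 - 586 = -578)
R(391, (-3 - 10)*3) - 1*107780 = -578 - 1*107780 = -578 - 107780 = -108358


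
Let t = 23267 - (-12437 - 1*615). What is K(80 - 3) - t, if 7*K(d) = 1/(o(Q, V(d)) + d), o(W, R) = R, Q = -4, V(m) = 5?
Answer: -20847105/574 ≈ -36319.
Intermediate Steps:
K(d) = 1/(7*(5 + d))
t = 36319 (t = 23267 - (-12437 - 615) = 23267 - 1*(-13052) = 23267 + 13052 = 36319)
K(80 - 3) - t = 1/(7*(5 + (80 - 3))) - 1*36319 = 1/(7*(5 + 77)) - 36319 = (⅐)/82 - 36319 = (⅐)*(1/82) - 36319 = 1/574 - 36319 = -20847105/574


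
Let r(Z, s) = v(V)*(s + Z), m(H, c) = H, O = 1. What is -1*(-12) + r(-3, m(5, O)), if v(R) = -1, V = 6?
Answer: 10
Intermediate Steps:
r(Z, s) = -Z - s (r(Z, s) = -(s + Z) = -(Z + s) = -Z - s)
-1*(-12) + r(-3, m(5, O)) = -1*(-12) + (-1*(-3) - 1*5) = 12 + (3 - 5) = 12 - 2 = 10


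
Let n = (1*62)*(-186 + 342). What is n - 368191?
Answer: -358519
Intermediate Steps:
n = 9672 (n = 62*156 = 9672)
n - 368191 = 9672 - 368191 = -358519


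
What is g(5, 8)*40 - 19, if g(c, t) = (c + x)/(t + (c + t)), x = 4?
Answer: -13/7 ≈ -1.8571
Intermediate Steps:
g(c, t) = (4 + c)/(c + 2*t) (g(c, t) = (c + 4)/(t + (c + t)) = (4 + c)/(c + 2*t))
g(5, 8)*40 - 19 = ((4 + 5)/(5 + 2*8))*40 - 19 = (9/(5 + 16))*40 - 19 = (9/21)*40 - 19 = ((1/21)*9)*40 - 19 = (3/7)*40 - 19 = 120/7 - 19 = -13/7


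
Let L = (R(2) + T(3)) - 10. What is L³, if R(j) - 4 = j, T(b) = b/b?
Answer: -27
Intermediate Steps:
T(b) = 1
R(j) = 4 + j
L = -3 (L = ((4 + 2) + 1) - 10 = (6 + 1) - 10 = 7 - 10 = -3)
L³ = (-3)³ = -27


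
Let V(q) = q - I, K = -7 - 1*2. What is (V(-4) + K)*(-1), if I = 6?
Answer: 19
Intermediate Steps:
K = -9 (K = -7 - 2 = -9)
V(q) = -6 + q (V(q) = q - 1*6 = q - 6 = -6 + q)
(V(-4) + K)*(-1) = ((-6 - 4) - 9)*(-1) = (-10 - 9)*(-1) = -19*(-1) = 19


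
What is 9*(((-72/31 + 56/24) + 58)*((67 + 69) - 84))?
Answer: 841620/31 ≈ 27149.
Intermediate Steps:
9*(((-72/31 + 56/24) + 58)*((67 + 69) - 84)) = 9*(((-72*1/31 + 56*(1/24)) + 58)*(136 - 84)) = 9*(((-72/31 + 7/3) + 58)*52) = 9*((1/93 + 58)*52) = 9*((5395/93)*52) = 9*(280540/93) = 841620/31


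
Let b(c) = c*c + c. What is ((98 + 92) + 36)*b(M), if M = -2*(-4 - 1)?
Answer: 24860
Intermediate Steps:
M = 10 (M = -2*(-5) = 10)
b(c) = c + c² (b(c) = c² + c = c + c²)
((98 + 92) + 36)*b(M) = ((98 + 92) + 36)*(10*(1 + 10)) = (190 + 36)*(10*11) = 226*110 = 24860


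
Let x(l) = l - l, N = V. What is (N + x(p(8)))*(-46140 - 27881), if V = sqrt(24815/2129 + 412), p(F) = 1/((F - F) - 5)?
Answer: -74021*sqrt(1920279227)/2129 ≈ -1.5236e+6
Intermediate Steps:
p(F) = -1/5 (p(F) = 1/(0 - 5) = 1/(-5) = -1/5)
V = sqrt(1920279227)/2129 (V = sqrt(24815*(1/2129) + 412) = sqrt(24815/2129 + 412) = sqrt(901963/2129) = sqrt(1920279227)/2129 ≈ 20.583)
N = sqrt(1920279227)/2129 ≈ 20.583
x(l) = 0
(N + x(p(8)))*(-46140 - 27881) = (sqrt(1920279227)/2129 + 0)*(-46140 - 27881) = (sqrt(1920279227)/2129)*(-74021) = -74021*sqrt(1920279227)/2129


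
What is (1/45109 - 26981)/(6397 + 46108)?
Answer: -1217085928/2368448045 ≈ -0.51388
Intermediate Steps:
(1/45109 - 26981)/(6397 + 46108) = (1/45109 - 26981)/52505 = -1217085928/45109*1/52505 = -1217085928/2368448045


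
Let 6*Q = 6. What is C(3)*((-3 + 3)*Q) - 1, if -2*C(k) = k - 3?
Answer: -1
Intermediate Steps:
Q = 1 (Q = (⅙)*6 = 1)
C(k) = 3/2 - k/2 (C(k) = -(k - 3)/2 = -(-3 + k)/2 = 3/2 - k/2)
C(3)*((-3 + 3)*Q) - 1 = (3/2 - ½*3)*((-3 + 3)*1) - 1 = (3/2 - 3/2)*(0*1) - 1 = 0*0 - 1 = 0 - 1 = -1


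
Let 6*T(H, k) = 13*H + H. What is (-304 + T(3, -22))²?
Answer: 88209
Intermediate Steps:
T(H, k) = 7*H/3 (T(H, k) = (13*H + H)/6 = (14*H)/6 = 7*H/3)
(-304 + T(3, -22))² = (-304 + (7/3)*3)² = (-304 + 7)² = (-297)² = 88209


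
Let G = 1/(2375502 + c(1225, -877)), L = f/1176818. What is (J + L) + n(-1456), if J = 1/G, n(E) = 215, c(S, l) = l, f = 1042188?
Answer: 1397377750654/588409 ≈ 2.3748e+6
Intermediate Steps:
L = 521094/588409 (L = 1042188/1176818 = 1042188*(1/1176818) = 521094/588409 ≈ 0.88560)
G = 1/2374625 (G = 1/(2375502 - 877) = 1/2374625 ≈ 4.2112e-7)
J = 2374625 (J = 1/(1/2374625) = 2374625)
(J + L) + n(-1456) = (2374625 + 521094/588409) + 215 = 1397251242719/588409 + 215 = 1397377750654/588409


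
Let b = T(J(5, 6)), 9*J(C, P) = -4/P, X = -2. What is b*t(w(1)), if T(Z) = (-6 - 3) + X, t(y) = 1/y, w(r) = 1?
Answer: -11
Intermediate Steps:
J(C, P) = -4/(9*P) (J(C, P) = (-4/P)/9 = -4/(9*P))
T(Z) = -11 (T(Z) = (-6 - 3) - 2 = -9 - 2 = -11)
b = -11
b*t(w(1)) = -11/1 = -11*1 = -11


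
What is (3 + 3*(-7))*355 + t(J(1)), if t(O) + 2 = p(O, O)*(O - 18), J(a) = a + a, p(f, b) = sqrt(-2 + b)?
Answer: -6392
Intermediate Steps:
J(a) = 2*a
t(O) = -2 + sqrt(-2 + O)*(-18 + O) (t(O) = -2 + sqrt(-2 + O)*(O - 18) = -2 + sqrt(-2 + O)*(-18 + O))
(3 + 3*(-7))*355 + t(J(1)) = (3 + 3*(-7))*355 + (-2 - 18*sqrt(-2 + 2*1) + (2*1)*sqrt(-2 + 2*1)) = (3 - 21)*355 + (-2 - 18*sqrt(-2 + 2) + 2*sqrt(-2 + 2)) = -18*355 + (-2 - 18*sqrt(0) + 2*sqrt(0)) = -6390 + (-2 - 18*0 + 2*0) = -6390 + (-2 + 0 + 0) = -6390 - 2 = -6392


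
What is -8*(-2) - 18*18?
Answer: -308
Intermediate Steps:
-8*(-2) - 18*18 = 16 - 324 = -308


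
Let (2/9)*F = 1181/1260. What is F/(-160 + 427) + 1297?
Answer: 96964901/74760 ≈ 1297.0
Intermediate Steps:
F = 1181/280 (F = 9*(1181/1260)/2 = 9*(1181*(1/1260))/2 = (9/2)*(1181/1260) = 1181/280 ≈ 4.2179)
F/(-160 + 427) + 1297 = (1181/280)/(-160 + 427) + 1297 = (1181/280)/267 + 1297 = (1/267)*(1181/280) + 1297 = 1181/74760 + 1297 = 96964901/74760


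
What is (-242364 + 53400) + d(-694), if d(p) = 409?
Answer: -188555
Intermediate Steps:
(-242364 + 53400) + d(-694) = (-242364 + 53400) + 409 = -188964 + 409 = -188555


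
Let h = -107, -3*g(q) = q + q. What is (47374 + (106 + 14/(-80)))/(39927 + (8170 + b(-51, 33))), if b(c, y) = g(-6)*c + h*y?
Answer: 1899193/1774480 ≈ 1.0703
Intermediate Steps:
g(q) = -2*q/3 (g(q) = -(q + q)/3 = -2*q/3)
b(c, y) = -107*y + 4*c (b(c, y) = (-⅔*(-6))*c - 107*y = 4*c - 107*y = -107*y + 4*c)
(47374 + (106 + 14/(-80)))/(39927 + (8170 + b(-51, 33))) = (47374 + (106 + 14/(-80)))/(39927 + (8170 + (-107*33 + 4*(-51)))) = (47374 + (106 - 1/80*14))/(39927 + (8170 + (-3531 - 204))) = (47374 + (106 - 7/40))/(39927 + (8170 - 3735)) = (47374 + 4233/40)/(39927 + 4435) = (1899193/40)/44362 = (1899193/40)*(1/44362) = 1899193/1774480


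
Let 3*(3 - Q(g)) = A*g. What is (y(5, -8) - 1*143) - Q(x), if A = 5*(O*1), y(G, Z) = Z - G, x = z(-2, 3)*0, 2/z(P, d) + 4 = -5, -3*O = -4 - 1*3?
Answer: -159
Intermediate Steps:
O = 7/3 (O = -(-4 - 1*3)/3 = -(-4 - 3)/3 = -1/3*(-7) = 7/3 ≈ 2.3333)
z(P, d) = -2/9 (z(P, d) = 2/(-4 - 5) = 2/(-9) = 2*(-1/9) = -2/9)
x = 0 (x = -2/9*0 = 0)
A = 35/3 (A = 5*((7/3)*1) = 5*(7/3) = 35/3 ≈ 11.667)
Q(g) = 3 - 35*g/9
(y(5, -8) - 1*143) - Q(x) = ((-8 - 1*5) - 1*143) - (3 - 35/9*0) = ((-8 - 5) - 143) - (3 + 0) = (-13 - 143) - 1*3 = -156 - 3 = -159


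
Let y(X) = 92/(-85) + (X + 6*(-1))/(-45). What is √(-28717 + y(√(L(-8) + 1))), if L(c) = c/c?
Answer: √(-1867384635 - 1445*√2)/255 ≈ 169.46*I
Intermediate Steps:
L(c) = 1
y(X) = -242/255 - X/45 (y(X) = 92*(-1/85) + (X - 6)*(-1/45) = -92/85 + (-6 + X)*(-1/45) = -92/85 + (2/15 - X/45) = -242/255 - X/45)
√(-28717 + y(√(L(-8) + 1))) = √(-28717 + (-242/255 - √(1 + 1)/45)) = √(-28717 + (-242/255 - √2/45)) = √(-7323077/255 - √2/45)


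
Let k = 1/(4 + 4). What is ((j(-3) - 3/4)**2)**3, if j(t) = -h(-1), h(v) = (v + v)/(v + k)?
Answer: 377149515625/481890304 ≈ 782.65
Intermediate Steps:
k = 1/8 ≈ 0.12500
h(v) = 2*v/(1/8 + v) (h(v) = (v + v)/(v + 1/8) = (2*v)/(1/8 + v) = 2*v/(1/8 + v))
j(t) = -16/7 (j(t) = -16*(-1)/(1 + 8*(-1)) = -16*(-1)/(1 - 8) = -16*(-1)/(-7) = -16*(-1)*(-1)/7 = -1*16/7 = -16/7)
((j(-3) - 3/4)**2)**3 = ((-16/7 - 3/4)**2)**3 = ((-85/28)**2)**3 = (7225/784)**3 = 377149515625/481890304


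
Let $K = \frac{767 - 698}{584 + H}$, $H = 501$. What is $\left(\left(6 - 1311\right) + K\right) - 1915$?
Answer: $- \frac{3493631}{1085} \approx -3219.9$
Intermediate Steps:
$K = \frac{69}{1085}$ ($K = \frac{767 - 698}{584 + 501} = \frac{69}{1085} \approx 0.063594$)
$\left(\left(6 - 1311\right) + K\right) - 1915 = \left(\left(6 - 1311\right) + \frac{69}{1085}\right) - 1915 = \left(-1305 + \frac{69}{1085}\right) - 1915 = - \frac{1415856}{1085} - 1915 = - \frac{3493631}{1085}$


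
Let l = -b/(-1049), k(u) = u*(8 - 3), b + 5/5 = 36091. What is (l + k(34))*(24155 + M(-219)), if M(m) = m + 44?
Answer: 5141791600/1049 ≈ 4.9016e+6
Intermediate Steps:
b = 36090 (b = -1 + 36091 = 36090)
M(m) = 44 + m
k(u) = 5*u (k(u) = u*5 = 5*u)
l = 36090/1049 (l = -36090/(-1049) = -36090*(-1)/1049 = -1*(-36090/1049) = 36090/1049 ≈ 34.404)
(l + k(34))*(24155 + M(-219)) = (36090/1049 + 5*34)*(24155 + (44 - 219)) = (36090/1049 + 170)*(24155 - 175) = (214420/1049)*23980 = 5141791600/1049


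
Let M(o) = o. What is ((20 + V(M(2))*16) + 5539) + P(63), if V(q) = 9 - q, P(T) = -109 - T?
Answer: 5499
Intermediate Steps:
((20 + V(M(2))*16) + 5539) + P(63) = ((20 + (9 - 1*2)*16) + 5539) + (-109 - 1*63) = ((20 + (9 - 2)*16) + 5539) + (-109 - 63) = ((20 + 7*16) + 5539) - 172 = ((20 + 112) + 5539) - 172 = (132 + 5539) - 172 = 5671 - 172 = 5499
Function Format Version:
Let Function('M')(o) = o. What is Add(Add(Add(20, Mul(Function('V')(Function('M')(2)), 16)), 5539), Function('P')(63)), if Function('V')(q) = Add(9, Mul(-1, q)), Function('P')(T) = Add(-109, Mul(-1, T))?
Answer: 5499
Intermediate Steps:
Add(Add(Add(20, Mul(Function('V')(Function('M')(2)), 16)), 5539), Function('P')(63)) = Add(Add(Add(20, Mul(Add(9, Mul(-1, 2)), 16)), 5539), Add(-109, Mul(-1, 63))) = Add(Add(Add(20, Mul(Add(9, -2), 16)), 5539), Add(-109, -63)) = Add(Add(Add(20, Mul(7, 16)), 5539), -172) = Add(Add(Add(20, 112), 5539), -172) = Add(Add(132, 5539), -172) = Add(5671, -172) = 5499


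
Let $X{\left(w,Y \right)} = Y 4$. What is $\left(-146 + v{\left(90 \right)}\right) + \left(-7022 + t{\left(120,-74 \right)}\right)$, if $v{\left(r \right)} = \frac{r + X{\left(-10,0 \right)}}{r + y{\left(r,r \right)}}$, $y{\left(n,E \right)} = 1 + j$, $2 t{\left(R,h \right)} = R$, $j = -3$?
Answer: $- \frac{312707}{44} \approx -7107.0$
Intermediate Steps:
$X{\left(w,Y \right)} = 4 Y$
$t{\left(R,h \right)} = \frac{R}{2}$
$y{\left(n,E \right)} = -2$ ($y{\left(n,E \right)} = 1 - 3 = -2$)
$v{\left(r \right)} = \frac{r}{-2 + r}$ ($v{\left(r \right)} = \frac{r + 4 \cdot 0}{r - 2} = \frac{r + 0}{-2 + r} = \frac{r}{-2 + r}$)
$\left(-146 + v{\left(90 \right)}\right) + \left(-7022 + t{\left(120,-74 \right)}\right) = \left(-146 + \frac{90}{-2 + 90}\right) + \left(-7022 + \frac{1}{2} \cdot 120\right) = \left(-146 + \frac{90}{88}\right) + \left(-7022 + 60\right) = \left(-146 + 90 \cdot \frac{1}{88}\right) - 6962 = \left(-146 + \frac{45}{44}\right) - 6962 = - \frac{6379}{44} - 6962 = - \frac{312707}{44}$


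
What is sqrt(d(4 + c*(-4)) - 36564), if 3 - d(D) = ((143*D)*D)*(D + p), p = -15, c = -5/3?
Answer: sqrt(2749407)/9 ≈ 184.24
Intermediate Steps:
c = -5/3 (c = -5*1/3 = -5/3 ≈ -1.6667)
d(D) = 3 - 143*D**2*(-15 + D) (d(D) = 3 - (143*D)*D*(D - 15) = 3 - 143*D**2*(-15 + D))
sqrt(d(4 + c*(-4)) - 36564) = sqrt((3 - 143*(4 - 5/3*(-4))**3 + 2145*(4 - 5/3*(-4))**2) - 36564) = sqrt((3 - 143*(4 + 20/3)**3 + 2145*(4 + 20/3)**2) - 36564) = sqrt((3 - 143*(32/3)**3 + 2145*(32/3)**2) - 36564) = sqrt((3 - 143*32768/27 + 2145*(1024/9)) - 36564) = sqrt((3 - 4685824/27 + 732160/3) - 36564) = sqrt(1903697/27 - 36564) = sqrt(916469/27) = sqrt(2749407)/9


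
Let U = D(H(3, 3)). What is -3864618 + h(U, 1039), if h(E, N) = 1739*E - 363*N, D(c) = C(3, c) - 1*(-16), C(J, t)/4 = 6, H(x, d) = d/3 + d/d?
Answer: -4172215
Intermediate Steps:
H(x, d) = 1 + d/3 (H(x, d) = d*(⅓) + 1 = d/3 + 1 = 1 + d/3)
C(J, t) = 24 (C(J, t) = 4*6 = 24)
D(c) = 40 (D(c) = 24 - 1*(-16) = 24 + 16 = 40)
U = 40
h(E, N) = -363*N + 1739*E
-3864618 + h(U, 1039) = -3864618 + (-363*1039 + 1739*40) = -3864618 + (-377157 + 69560) = -3864618 - 307597 = -4172215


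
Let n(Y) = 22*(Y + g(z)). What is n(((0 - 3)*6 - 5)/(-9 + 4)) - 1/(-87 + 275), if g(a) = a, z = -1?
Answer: 74443/940 ≈ 79.195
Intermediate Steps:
n(Y) = -22 + 22*Y (n(Y) = 22*(Y - 1) = 22*(-1 + Y) = -22 + 22*Y)
n(((0 - 3)*6 - 5)/(-9 + 4)) - 1/(-87 + 275) = (-22 + 22*(((0 - 3)*6 - 5)/(-9 + 4))) - 1/(-87 + 275) = (-22 + 22*((-3*6 - 5)/(-5))) - 1/188 = (-22 + 22*((-18 - 5)*(-1/5))) - 1*1/188 = (-22 + 22*(-23*(-1/5))) - 1/188 = (-22 + 22*(23/5)) - 1/188 = (-22 + 506/5) - 1/188 = 396/5 - 1/188 = 74443/940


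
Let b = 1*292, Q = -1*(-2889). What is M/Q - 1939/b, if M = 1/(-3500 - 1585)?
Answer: -28485005827/4289644980 ≈ -6.6404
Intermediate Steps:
Q = 2889
b = 292
M = -1/5085 (M = 1/(-5085) = -1/5085 ≈ -0.00019666)
M/Q - 1939/b = -1/5085/2889 - 1939/292 = -1/5085*1/2889 - 1939*1/292 = -1/14690565 - 1939/292 = -28485005827/4289644980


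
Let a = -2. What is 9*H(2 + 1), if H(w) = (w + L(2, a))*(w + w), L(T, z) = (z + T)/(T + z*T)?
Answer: 162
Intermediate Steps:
L(T, z) = (T + z)/(T + T*z)
H(w) = 2*w² (H(w) = (w + (2 - 2)/(2*(1 - 2)))*(w + w) = (w + (½)*0/(-1))*(2*w) = (w + (½)*(-1)*0)*(2*w) = (w + 0)*(2*w) = w*(2*w) = 2*w²)
9*H(2 + 1) = 9*(2*(2 + 1)²) = 9*(2*3²) = 9*(2*9) = 9*18 = 162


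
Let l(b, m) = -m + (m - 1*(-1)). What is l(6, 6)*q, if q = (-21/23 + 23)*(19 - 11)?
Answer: 4064/23 ≈ 176.70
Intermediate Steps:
q = 4064/23 (q = (-21*1/23 + 23)*8 = (-21/23 + 23)*8 = (508/23)*8 = 4064/23 ≈ 176.70)
l(b, m) = 1 (l(b, m) = -m + (m + 1) = -m + (1 + m) = 1)
l(6, 6)*q = 1*(4064/23) = 4064/23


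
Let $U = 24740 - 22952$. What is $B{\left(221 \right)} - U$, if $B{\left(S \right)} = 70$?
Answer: $-1718$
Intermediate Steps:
$U = 1788$ ($U = 24740 - 22952 = 1788$)
$B{\left(221 \right)} - U = 70 - 1788 = -1718$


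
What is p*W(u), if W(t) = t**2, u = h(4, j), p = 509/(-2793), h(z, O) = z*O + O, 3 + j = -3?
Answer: -152700/931 ≈ -164.02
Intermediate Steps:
j = -6 (j = -3 - 3 = -6)
h(z, O) = O + O*z (h(z, O) = O*z + O = O + O*z)
p = -509/2793 (p = 509*(-1/2793) = -509/2793 ≈ -0.18224)
u = -30 (u = -6*(1 + 4) = -6*5 = -30)
p*W(u) = -509/2793*(-30)**2 = -509/2793*900 = -152700/931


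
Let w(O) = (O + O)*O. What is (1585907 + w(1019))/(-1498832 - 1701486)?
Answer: -3662629/3200318 ≈ -1.1445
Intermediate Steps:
w(O) = 2*O² (w(O) = (2*O)*O = 2*O²)
(1585907 + w(1019))/(-1498832 - 1701486) = (1585907 + 2*1019²)/(-1498832 - 1701486) = (1585907 + 2*1038361)/(-3200318) = (1585907 + 2076722)*(-1/3200318) = 3662629*(-1/3200318) = -3662629/3200318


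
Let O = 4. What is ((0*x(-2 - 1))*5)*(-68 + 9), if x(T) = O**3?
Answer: 0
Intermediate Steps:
x(T) = 64 (x(T) = 4**3 = 64)
((0*x(-2 - 1))*5)*(-68 + 9) = ((0*64)*5)*(-68 + 9) = (0*5)*(-59) = 0*(-59) = 0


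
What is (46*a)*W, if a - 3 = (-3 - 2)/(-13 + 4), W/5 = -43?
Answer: -316480/9 ≈ -35164.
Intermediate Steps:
W = -215 (W = 5*(-43) = -215)
a = 32/9 (a = 3 + (-3 - 2)/(-13 + 4) = 3 - 5/(-9) = 3 - 5*(-⅑) = 3 + 5/9 = 32/9 ≈ 3.5556)
(46*a)*W = (46*(32/9))*(-215) = (1472/9)*(-215) = -316480/9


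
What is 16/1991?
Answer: 16/1991 ≈ 0.0080362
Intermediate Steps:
16/1991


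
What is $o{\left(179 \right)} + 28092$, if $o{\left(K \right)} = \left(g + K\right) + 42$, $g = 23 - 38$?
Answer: $28298$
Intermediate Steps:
$g = -15$
$o{\left(K \right)} = 27 + K$ ($o{\left(K \right)} = \left(-15 + K\right) + 42 = 27 + K$)
$o{\left(179 \right)} + 28092 = \left(27 + 179\right) + 28092 = 206 + 28092 = 28298$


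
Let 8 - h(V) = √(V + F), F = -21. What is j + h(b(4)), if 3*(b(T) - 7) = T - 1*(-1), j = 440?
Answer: 448 - I*√111/3 ≈ 448.0 - 3.5119*I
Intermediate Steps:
b(T) = 22/3 + T/3 (b(T) = 7 + (T - 1*(-1))/3 = 7 + (T + 1)/3 = 7 + (1 + T)/3 = 7 + (⅓ + T/3) = 22/3 + T/3)
h(V) = 8 - √(-21 + V) (h(V) = 8 - √(V - 21) = 8 - √(-21 + V))
j + h(b(4)) = 440 + (8 - √(-21 + (22/3 + (⅓)*4))) = 440 + (8 - √(-21 + (22/3 + 4/3))) = 440 + (8 - √(-21 + 26/3)) = 440 + (8 - √(-37/3)) = 440 + (8 - I*√111/3) = 448 - I*√111/3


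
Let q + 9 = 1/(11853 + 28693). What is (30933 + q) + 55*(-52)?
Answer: 1137882945/40546 ≈ 28064.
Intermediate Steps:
q = -364913/40546 (q = -9 + 1/(11853 + 28693) = -9 + 1/40546 = -364913/40546 ≈ -9.0000)
(30933 + q) + 55*(-52) = (30933 - 364913/40546) + 55*(-52) = 1253844505/40546 - 2860 = 1137882945/40546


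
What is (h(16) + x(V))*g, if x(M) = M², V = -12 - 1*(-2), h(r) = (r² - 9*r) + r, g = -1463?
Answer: -333564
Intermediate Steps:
h(r) = r² - 8*r
V = -10 (V = -12 + 2 = -10)
(h(16) + x(V))*g = (16*(-8 + 16) + (-10)²)*(-1463) = (16*8 + 100)*(-1463) = (128 + 100)*(-1463) = 228*(-1463) = -333564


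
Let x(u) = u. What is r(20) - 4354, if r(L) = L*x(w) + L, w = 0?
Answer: -4334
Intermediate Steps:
r(L) = L (r(L) = L*0 + L = 0 + L = L)
r(20) - 4354 = 20 - 4354 = -4334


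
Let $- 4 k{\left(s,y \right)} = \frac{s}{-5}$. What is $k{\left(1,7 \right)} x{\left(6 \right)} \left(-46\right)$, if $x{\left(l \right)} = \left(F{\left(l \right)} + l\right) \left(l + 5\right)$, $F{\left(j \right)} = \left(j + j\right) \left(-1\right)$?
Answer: $\frac{759}{5} \approx 151.8$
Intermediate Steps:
$F{\left(j \right)} = - 2 j$ ($F{\left(j \right)} = 2 j \left(-1\right) = - 2 j$)
$k{\left(s,y \right)} = \frac{s}{20}$ ($k{\left(s,y \right)} = - \frac{s \frac{1}{-5}}{4} = - \frac{s \left(- \frac{1}{5}\right)}{4} = - \frac{\left(- \frac{1}{5}\right) s}{4} = \frac{s}{20}$)
$x{\left(l \right)} = - l \left(5 + l\right)$ ($x{\left(l \right)} = \left(- 2 l + l\right) \left(l + 5\right) = - l \left(5 + l\right)$)
$k{\left(1,7 \right)} x{\left(6 \right)} \left(-46\right) = \frac{1}{20} \cdot 1 \cdot 6 \left(-5 - 6\right) \left(-46\right) = \frac{6 \left(-5 - 6\right)}{20} \left(-46\right) = \frac{6 \left(-11\right)}{20} \left(-46\right) = \frac{1}{20} \left(-66\right) \left(-46\right) = \left(- \frac{33}{10}\right) \left(-46\right) = \frac{759}{5}$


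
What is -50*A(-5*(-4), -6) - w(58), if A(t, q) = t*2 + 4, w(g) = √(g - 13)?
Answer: -2200 - 3*√5 ≈ -2206.7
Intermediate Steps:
w(g) = √(-13 + g)
A(t, q) = 4 + 2*t (A(t, q) = 2*t + 4 = 4 + 2*t)
-50*A(-5*(-4), -6) - w(58) = -50*(4 + 2*(-5*(-4))) - √(-13 + 58) = -50*(4 + 2*20) - √45 = -50*(4 + 40) - 3*√5 = -50*44 - 3*√5 = -2200 - 3*√5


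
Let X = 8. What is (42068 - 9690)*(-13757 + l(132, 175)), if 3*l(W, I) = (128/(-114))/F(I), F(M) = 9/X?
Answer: -685524338230/1539 ≈ -4.4543e+8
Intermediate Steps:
F(M) = 9/8
l(W, I) = -512/1539 (l(W, I) = ((128/(-114))/(9/8))/3 = ((128*(-1/114))*(8/9))/3 = (-64/57*8/9)/3 = (⅓)*(-512/513) = -512/1539)
(42068 - 9690)*(-13757 + l(132, 175)) = (42068 - 9690)*(-13757 - 512/1539) = 32378*(-21172535/1539) = -685524338230/1539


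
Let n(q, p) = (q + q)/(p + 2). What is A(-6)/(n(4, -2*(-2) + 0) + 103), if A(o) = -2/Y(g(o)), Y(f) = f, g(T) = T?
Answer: 1/313 ≈ 0.0031949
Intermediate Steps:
A(o) = -2/o
n(q, p) = 2*q/(2 + p) (n(q, p) = (2*q)/(2 + p) = 2*q/(2 + p))
A(-6)/(n(4, -2*(-2) + 0) + 103) = (-2/(-6))/(2*4/(2 + (-2*(-2) + 0)) + 103) = (-2*(-1/6))/(2*4/(2 + (4 + 0)) + 103) = 1/(3*(2*4/(2 + 4) + 103)) = 1/(3*(2*4/6 + 103)) = 1/(3*(2*4*(1/6) + 103)) = 1/(3*(4/3 + 103)) = 1/(3*(313/3)) = (1/3)*(3/313) = 1/313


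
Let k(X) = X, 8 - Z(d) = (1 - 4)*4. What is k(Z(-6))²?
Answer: 400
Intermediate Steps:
Z(d) = 20 (Z(d) = 8 - (1 - 4)*4 = 8 - (-3)*4 = 8 - 1*(-12) = 8 + 12 = 20)
k(Z(-6))² = 20² = 400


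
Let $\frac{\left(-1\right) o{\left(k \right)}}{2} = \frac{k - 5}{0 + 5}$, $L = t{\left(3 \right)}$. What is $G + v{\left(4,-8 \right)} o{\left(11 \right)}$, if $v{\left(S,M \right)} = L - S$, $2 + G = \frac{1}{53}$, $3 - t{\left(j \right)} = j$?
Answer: $\frac{2019}{265} \approx 7.6189$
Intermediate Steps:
$t{\left(j \right)} = 3 - j$
$G = - \frac{105}{53}$ ($G = -2 + \frac{1}{53} = - \frac{105}{53} \approx -1.9811$)
$L = 0$ ($L = 3 - 3 = 0$)
$o{\left(k \right)} = 2 - \frac{2 k}{5}$ ($o{\left(k \right)} = - 2 \frac{k - 5}{0 + 5} = - 2 \frac{-5 + k}{5} = - 2 \left(-5 + k\right) \frac{1}{5} = - 2 \left(-1 + \frac{k}{5}\right) = 2 - \frac{2 k}{5}$)
$v{\left(S,M \right)} = - S$ ($v{\left(S,M \right)} = 0 - S = - S$)
$G + v{\left(4,-8 \right)} o{\left(11 \right)} = - \frac{105}{53} + \left(-1\right) 4 \left(2 - \frac{22}{5}\right) = - \frac{105}{53} - 4 \left(2 - \frac{22}{5}\right) = - \frac{105}{53} - - \frac{48}{5} = - \frac{105}{53} + \frac{48}{5} = \frac{2019}{265}$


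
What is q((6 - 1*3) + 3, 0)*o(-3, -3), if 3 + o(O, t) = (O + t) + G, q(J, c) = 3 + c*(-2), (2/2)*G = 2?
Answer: -21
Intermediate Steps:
G = 2
q(J, c) = 3 - 2*c
o(O, t) = -1 + O + t (o(O, t) = -3 + ((O + t) + 2) = -3 + (2 + O + t) = -1 + O + t)
q((6 - 1*3) + 3, 0)*o(-3, -3) = (3 - 2*0)*(-1 - 3 - 3) = (3 + 0)*(-7) = 3*(-7) = -21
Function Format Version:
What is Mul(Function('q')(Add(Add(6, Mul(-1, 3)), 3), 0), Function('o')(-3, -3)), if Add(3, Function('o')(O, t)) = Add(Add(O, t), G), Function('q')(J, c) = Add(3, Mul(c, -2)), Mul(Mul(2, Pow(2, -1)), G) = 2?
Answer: -21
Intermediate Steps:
G = 2
Function('q')(J, c) = Add(3, Mul(-2, c))
Function('o')(O, t) = Add(-1, O, t) (Function('o')(O, t) = Add(-3, Add(Add(O, t), 2)) = Add(-3, Add(2, O, t)) = Add(-1, O, t))
Mul(Function('q')(Add(Add(6, Mul(-1, 3)), 3), 0), Function('o')(-3, -3)) = Mul(Add(3, Mul(-2, 0)), Add(-1, -3, -3)) = Mul(Add(3, 0), -7) = Mul(3, -7) = -21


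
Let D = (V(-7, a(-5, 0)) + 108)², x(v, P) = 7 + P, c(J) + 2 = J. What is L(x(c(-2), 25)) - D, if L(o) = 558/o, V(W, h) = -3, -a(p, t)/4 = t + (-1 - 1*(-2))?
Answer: -176121/16 ≈ -11008.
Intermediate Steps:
a(p, t) = -4 - 4*t (a(p, t) = -4*(t + (-1 - 1*(-2))) = -4*(t + (-1 + 2)) = -4*(t + 1) = -4*(1 + t) = -4 - 4*t)
c(J) = -2 + J
D = 11025 (D = (-3 + 108)² = 105² = 11025)
L(x(c(-2), 25)) - D = 558/(7 + 25) - 1*11025 = 558/32 - 11025 = 558*(1/32) - 11025 = 279/16 - 11025 = -176121/16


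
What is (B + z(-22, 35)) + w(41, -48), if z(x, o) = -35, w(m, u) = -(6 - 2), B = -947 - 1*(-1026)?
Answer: 40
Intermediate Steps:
B = 79 (B = -947 + 1026 = 79)
w(m, u) = -4 (w(m, u) = -1*4 = -4)
(B + z(-22, 35)) + w(41, -48) = (79 - 35) - 4 = 44 - 4 = 40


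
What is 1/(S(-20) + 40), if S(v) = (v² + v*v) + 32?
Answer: 1/872 ≈ 0.0011468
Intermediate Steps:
S(v) = 32 + 2*v² (S(v) = (v² + v²) + 32 = 2*v² + 32 = 32 + 2*v²)
1/(S(-20) + 40) = 1/((32 + 2*(-20)²) + 40) = 1/((32 + 2*400) + 40) = 1/((32 + 800) + 40) = 1/(832 + 40) = 1/872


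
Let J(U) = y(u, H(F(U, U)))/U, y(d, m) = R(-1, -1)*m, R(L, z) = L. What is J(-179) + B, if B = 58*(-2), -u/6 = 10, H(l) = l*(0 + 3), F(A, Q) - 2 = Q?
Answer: -21295/179 ≈ -118.97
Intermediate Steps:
F(A, Q) = 2 + Q
H(l) = 3*l (H(l) = l*3 = 3*l)
u = -60 (u = -6*10 = -60)
y(d, m) = -m
B = -116
J(U) = (-6 - 3*U)/U (J(U) = (-3*(2 + U))/U = (-(6 + 3*U))/U = (-6 - 3*U)/U)
J(-179) + B = (-3 - 6/(-179)) - 116 = (-3 - 6*(-1/179)) - 116 = (-3 + 6/179) - 116 = -531/179 - 116 = -21295/179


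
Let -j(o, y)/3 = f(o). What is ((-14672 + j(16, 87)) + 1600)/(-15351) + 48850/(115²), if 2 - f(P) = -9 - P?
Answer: 5279113/1160097 ≈ 4.5506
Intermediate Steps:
f(P) = 11 + P (f(P) = 2 - (-9 - P) = 2 + (9 + P) = 11 + P)
j(o, y) = -33 - 3*o (j(o, y) = -3*(11 + o) = -33 - 3*o)
((-14672 + j(16, 87)) + 1600)/(-15351) + 48850/(115²) = ((-14672 + (-33 - 3*16)) + 1600)/(-15351) + 48850/(115²) = ((-14672 + (-33 - 48)) + 1600)*(-1/15351) + 48850/13225 = ((-14672 - 81) + 1600)*(-1/15351) + 48850*(1/13225) = (-14753 + 1600)*(-1/15351) + 1954/529 = -13153*(-1/15351) + 1954/529 = 1879/2193 + 1954/529 = 5279113/1160097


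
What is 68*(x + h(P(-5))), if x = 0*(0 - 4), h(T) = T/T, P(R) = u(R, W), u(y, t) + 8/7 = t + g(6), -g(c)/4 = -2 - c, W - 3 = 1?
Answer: 68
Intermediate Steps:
W = 4 (W = 3 + 1 = 4)
g(c) = 8 + 4*c (g(c) = -4*(-2 - c) = 8 + 4*c)
u(y, t) = 216/7 + t (u(y, t) = -8/7 + (t + (8 + 4*6)) = -8/7 + (t + (8 + 24)) = -8/7 + (t + 32) = -8/7 + (32 + t) = 216/7 + t)
P(R) = 244/7 (P(R) = 216/7 + 4 = 244/7)
h(T) = 1
x = 0 (x = 0*(-4) = 0)
68*(x + h(P(-5))) = 68*(0 + 1) = 68*1 = 68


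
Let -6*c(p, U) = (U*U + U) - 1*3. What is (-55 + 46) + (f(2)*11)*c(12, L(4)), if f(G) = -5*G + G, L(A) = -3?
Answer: 35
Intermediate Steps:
c(p, U) = ½ - U/6 - U²/6 (c(p, U) = -((U*U + U) - 1*3)/6 = -((U² + U) - 3)/6 = -((U + U²) - 3)/6 = -(-3 + U + U²)/6 = ½ - U/6 - U²/6)
f(G) = -4*G
(-55 + 46) + (f(2)*11)*c(12, L(4)) = (-55 + 46) + (-4*2*11)*(½ - ⅙*(-3) - ⅙*(-3)²) = -9 + (-8*11)*(½ + ½ - ⅙*9) = -9 - 88*(½ + ½ - 3/2) = -9 - 88*(-½) = -9 + 44 = 35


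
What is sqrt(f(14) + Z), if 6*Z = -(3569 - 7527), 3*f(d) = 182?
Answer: sqrt(6483)/3 ≈ 26.839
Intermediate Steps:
f(d) = 182/3 (f(d) = (1/3)*182 = 182/3)
Z = 1979/3 (Z = (-(3569 - 7527))/6 = (-1*(-3958))/6 = (1/6)*3958 = 1979/3 ≈ 659.67)
sqrt(f(14) + Z) = sqrt(182/3 + 1979/3) = sqrt(2161/3) = sqrt(6483)/3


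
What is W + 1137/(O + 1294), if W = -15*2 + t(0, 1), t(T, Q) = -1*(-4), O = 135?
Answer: -36017/1429 ≈ -25.204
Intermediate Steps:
t(T, Q) = 4
W = -26 (W = -15*2 + 4 = -30 + 4 = -26)
W + 1137/(O + 1294) = -26 + 1137/(135 + 1294) = -26 + 1137/1429 = -36017/1429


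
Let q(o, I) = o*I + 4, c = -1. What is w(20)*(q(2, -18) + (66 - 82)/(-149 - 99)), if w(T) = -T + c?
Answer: 20790/31 ≈ 670.65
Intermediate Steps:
w(T) = -1 - T (w(T) = -T - 1 = -1 - T)
q(o, I) = 4 + I*o (q(o, I) = I*o + 4 = 4 + I*o)
w(20)*(q(2, -18) + (66 - 82)/(-149 - 99)) = (-1 - 1*20)*((4 - 18*2) + (66 - 82)/(-149 - 99)) = (-1 - 20)*((4 - 36) - 16/(-248)) = -21*(-32 - 16*(-1/248)) = -21*(-32 + 2/31) = -21*(-990/31) = 20790/31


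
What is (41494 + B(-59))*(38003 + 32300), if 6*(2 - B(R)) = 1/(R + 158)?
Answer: 1732872142769/594 ≈ 2.9173e+9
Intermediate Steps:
B(R) = 2 - 1/(6*(158 + R)) (B(R) = 2 - 1/(6*(R + 158)) = 2 - 1/(6*(158 + R)))
(41494 + B(-59))*(38003 + 32300) = (41494 + (1895 + 12*(-59))/(6*(158 - 59)))*(38003 + 32300) = (41494 + (⅙)*(1895 - 708)/99)*70303 = (41494 + (⅙)*(1/99)*1187)*70303 = (41494 + 1187/594)*70303 = (24648623/594)*70303 = 1732872142769/594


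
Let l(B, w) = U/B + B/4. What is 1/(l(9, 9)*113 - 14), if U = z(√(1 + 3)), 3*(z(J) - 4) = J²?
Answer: 108/33179 ≈ 0.0032551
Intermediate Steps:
z(J) = 4 + J²/3
U = 16/3 (U = 4 + (√(1 + 3))²/3 = 4 + (√4)²/3 = 4 + (⅓)*2² = 4 + (⅓)*4 = 4 + 4/3 = 16/3 ≈ 5.3333)
l(B, w) = B/4 + 16/(3*B) (l(B, w) = 16/(3*B) + B/4 = B/4 + 16/(3*B))
1/(l(9, 9)*113 - 14) = 1/(((¼)*9 + (16/3)/9)*113 - 14) = 1/((9/4 + (16/3)*(⅑))*113 - 14) = 1/((9/4 + 16/27)*113 - 14) = 1/((307/108)*113 - 14) = 1/(34691/108 - 14) = 1/(33179/108) = 108/33179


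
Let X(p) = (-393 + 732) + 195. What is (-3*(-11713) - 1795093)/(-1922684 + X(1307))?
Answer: 879977/961075 ≈ 0.91562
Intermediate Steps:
X(p) = 534 (X(p) = 339 + 195 = 534)
(-3*(-11713) - 1795093)/(-1922684 + X(1307)) = (-3*(-11713) - 1795093)/(-1922684 + 534) = (35139 - 1795093)/(-1922150) = -1759954*(-1/1922150) = 879977/961075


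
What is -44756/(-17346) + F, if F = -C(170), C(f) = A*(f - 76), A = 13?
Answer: -10576028/8673 ≈ -1219.4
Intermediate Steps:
C(f) = -988 + 13*f (C(f) = 13*(f - 76) = 13*(-76 + f) = -988 + 13*f)
F = -1222 (F = -(-988 + 13*170) = -(-988 + 2210) = -1*1222 = -1222)
-44756/(-17346) + F = -44756/(-17346) - 1222 = -44756*(-1/17346) - 1222 = 22378/8673 - 1222 = -10576028/8673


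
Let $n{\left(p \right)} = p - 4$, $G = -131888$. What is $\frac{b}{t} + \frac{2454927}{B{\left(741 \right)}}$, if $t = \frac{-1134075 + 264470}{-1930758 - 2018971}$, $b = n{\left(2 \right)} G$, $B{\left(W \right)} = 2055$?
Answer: $\frac{142874910308037}{119135885} \approx 1.1993 \cdot 10^{6}$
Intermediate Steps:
$n{\left(p \right)} = -4 + p$ ($n{\left(p \right)} = p - 4 = -4 + p$)
$b = 263776$ ($b = \left(-4 + 2\right) \left(-131888\right) = \left(-2\right) \left(-131888\right) = 263776$)
$t = \frac{869605}{3949729}$ ($t = - \frac{869605}{-3949729} = \left(-869605\right) \left(- \frac{1}{3949729}\right) = \frac{869605}{3949729} \approx 0.22017$)
$\frac{b}{t} + \frac{2454927}{B{\left(741 \right)}} = \frac{263776}{\frac{869605}{3949729}} + \frac{2454927}{2055} = 263776 \cdot \frac{3949729}{869605} + 2454927 \cdot \frac{1}{2055} = \frac{1041843716704}{869605} + \frac{818309}{685} = \frac{142874910308037}{119135885}$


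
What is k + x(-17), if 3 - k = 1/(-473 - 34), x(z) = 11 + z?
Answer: -1520/507 ≈ -2.9980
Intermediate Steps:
k = 1522/507 (k = 3 - 1/(-473 - 34) = 3 - 1/(-507) = 3 - 1*(-1/507) = 3 + 1/507 = 1522/507 ≈ 3.0020)
k + x(-17) = 1522/507 + (11 - 17) = 1522/507 - 6 = -1520/507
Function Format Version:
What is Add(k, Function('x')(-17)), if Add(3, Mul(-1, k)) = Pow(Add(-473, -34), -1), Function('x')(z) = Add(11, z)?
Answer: Rational(-1520, 507) ≈ -2.9980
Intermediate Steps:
k = Rational(1522, 507) (k = Add(3, Mul(-1, Pow(Add(-473, -34), -1))) = Add(3, Mul(-1, Pow(-507, -1))) = Add(3, Mul(-1, Rational(-1, 507))) = Add(3, Rational(1, 507)) = Rational(1522, 507) ≈ 3.0020)
Add(k, Function('x')(-17)) = Add(Rational(1522, 507), Add(11, -17)) = Add(Rational(1522, 507), -6) = Rational(-1520, 507)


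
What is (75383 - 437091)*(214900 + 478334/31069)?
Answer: -2415198984829272/31069 ≈ -7.7737e+10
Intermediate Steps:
(75383 - 437091)*(214900 + 478334/31069) = -361708*(214900 + 478334*(1/31069)) = -361708*(214900 + 478334/31069) = -361708*6677206434/31069 = -2415198984829272/31069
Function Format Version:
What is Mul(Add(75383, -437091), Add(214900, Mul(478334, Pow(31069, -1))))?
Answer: Rational(-2415198984829272, 31069) ≈ -7.7737e+10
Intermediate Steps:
Mul(Add(75383, -437091), Add(214900, Mul(478334, Pow(31069, -1)))) = Mul(-361708, Add(214900, Mul(478334, Rational(1, 31069)))) = Mul(-361708, Add(214900, Rational(478334, 31069))) = Mul(-361708, Rational(6677206434, 31069)) = Rational(-2415198984829272, 31069)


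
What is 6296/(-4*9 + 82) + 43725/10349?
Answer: 33584327/238027 ≈ 141.09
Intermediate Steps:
6296/(-4*9 + 82) + 43725/10349 = 6296/(-36 + 82) + 43725*(1/10349) = 6296/46 + 43725/10349 = 6296*(1/46) + 43725/10349 = 3148/23 + 43725/10349 = 33584327/238027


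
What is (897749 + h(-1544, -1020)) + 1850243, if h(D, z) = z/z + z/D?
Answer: 1060725553/386 ≈ 2.7480e+6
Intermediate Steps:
h(D, z) = 1 + z/D
(897749 + h(-1544, -1020)) + 1850243 = (897749 + (-1544 - 1020)/(-1544)) + 1850243 = (897749 - 1/1544*(-2564)) + 1850243 = (897749 + 641/386) + 1850243 = 346531755/386 + 1850243 = 1060725553/386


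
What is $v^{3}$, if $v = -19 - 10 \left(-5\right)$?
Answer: $29791$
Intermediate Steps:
$v = 31$ ($v = -19 - -50 = -19 + 50 = 31$)
$v^{3} = 31^{3} = 29791$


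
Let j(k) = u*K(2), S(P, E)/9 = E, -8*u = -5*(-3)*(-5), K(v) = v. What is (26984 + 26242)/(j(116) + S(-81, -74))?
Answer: -70968/863 ≈ -82.234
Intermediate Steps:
u = 75/8 (u = -(-5*(-3))*(-5)/8 = -15*(-5)/8 = -1/8*(-75) = 75/8 ≈ 9.3750)
S(P, E) = 9*E
j(k) = 75/4 (j(k) = (75/8)*2 = 75/4)
(26984 + 26242)/(j(116) + S(-81, -74)) = (26984 + 26242)/(75/4 + 9*(-74)) = 53226/(75/4 - 666) = 53226/(-2589/4) = 53226*(-4/2589) = -70968/863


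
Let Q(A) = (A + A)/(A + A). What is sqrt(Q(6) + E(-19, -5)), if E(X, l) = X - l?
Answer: I*sqrt(13) ≈ 3.6056*I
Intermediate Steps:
Q(A) = 1 (Q(A) = (2*A)/((2*A)) = (2*A)*(1/(2*A)) = 1)
sqrt(Q(6) + E(-19, -5)) = sqrt(1 + (-19 - 1*(-5))) = sqrt(1 + (-19 + 5)) = sqrt(1 - 14) = sqrt(-13) = I*sqrt(13)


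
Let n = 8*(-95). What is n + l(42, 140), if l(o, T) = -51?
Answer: -811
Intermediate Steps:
n = -760
n + l(42, 140) = -760 - 51 = -811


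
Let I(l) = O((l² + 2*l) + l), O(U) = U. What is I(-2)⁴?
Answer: 16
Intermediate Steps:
I(l) = l² + 3*l (I(l) = (l² + 2*l) + l = l² + 3*l)
I(-2)⁴ = (-2*(3 - 2))⁴ = (-2*1)⁴ = (-2)⁴ = 16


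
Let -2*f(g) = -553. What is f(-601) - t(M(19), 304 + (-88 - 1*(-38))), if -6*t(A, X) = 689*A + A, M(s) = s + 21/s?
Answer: 98367/38 ≈ 2588.6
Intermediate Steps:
f(g) = 553/2 (f(g) = -½*(-553) = 553/2)
t(A, X) = -115*A (t(A, X) = -(689*A + A)/6 = -115*A)
f(-601) - t(M(19), 304 + (-88 - 1*(-38))) = 553/2 - (-115)*(19 + 21/19) = 553/2 - (-115)*382/19 = 553/2 - 1*(-43930/19) = 553/2 + 43930/19 = 98367/38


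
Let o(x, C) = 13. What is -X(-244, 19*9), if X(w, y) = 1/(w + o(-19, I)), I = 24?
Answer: 1/231 ≈ 0.0043290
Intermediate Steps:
X(w, y) = 1/(13 + w) (X(w, y) = 1/(w + 13) = 1/(13 + w))
-X(-244, 19*9) = -1/(13 - 244) = -1/(-231) = -1*(-1/231) = 1/231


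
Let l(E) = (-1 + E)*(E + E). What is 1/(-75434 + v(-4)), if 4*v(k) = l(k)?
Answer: -1/75424 ≈ -1.3258e-5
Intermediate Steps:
l(E) = 2*E*(-1 + E) (l(E) = (-1 + E)*(2*E) = 2*E*(-1 + E))
v(k) = k*(-1 + k)/2 (v(k) = (2*k*(-1 + k))/4 = k*(-1 + k)/2)
1/(-75434 + v(-4)) = 1/(-75434 + (1/2)*(-4)*(-1 - 4)) = 1/(-75434 + (1/2)*(-4)*(-5)) = 1/(-75434 + 10) = 1/(-75424) = -1/75424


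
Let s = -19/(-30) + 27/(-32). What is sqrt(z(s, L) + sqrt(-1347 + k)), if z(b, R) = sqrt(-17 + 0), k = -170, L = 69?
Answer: sqrt(I)*sqrt(sqrt(17) + sqrt(1517)) ≈ 4.6407 + 4.6407*I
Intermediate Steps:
s = -101/480 (s = -19*(-1/30) + 27*(-1/32) = 19/30 - 27/32 = -101/480 ≈ -0.21042)
z(b, R) = I*sqrt(17) (z(b, R) = sqrt(-17) = I*sqrt(17))
sqrt(z(s, L) + sqrt(-1347 + k)) = sqrt(I*sqrt(17) + sqrt(-1347 - 170)) = sqrt(I*sqrt(17) + sqrt(-1517)) = sqrt(I*sqrt(17) + I*sqrt(1517))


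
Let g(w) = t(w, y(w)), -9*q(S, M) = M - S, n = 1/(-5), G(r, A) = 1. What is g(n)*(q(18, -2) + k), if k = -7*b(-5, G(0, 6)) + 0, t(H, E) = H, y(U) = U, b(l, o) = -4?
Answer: -272/45 ≈ -6.0444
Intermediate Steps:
n = -⅕ ≈ -0.20000
q(S, M) = -M/9 + S/9 (q(S, M) = -(M - S)/9 = -M/9 + S/9)
g(w) = w
k = 28 (k = -7*(-4) + 0 = 28 + 0 = 28)
g(n)*(q(18, -2) + k) = -((-⅑*(-2) + (⅑)*18) + 28)/5 = -((2/9 + 2) + 28)/5 = -(20/9 + 28)/5 = -⅕*272/9 = -272/45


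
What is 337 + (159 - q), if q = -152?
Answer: 648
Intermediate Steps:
337 + (159 - q) = 337 + (159 - 1*(-152)) = 337 + (159 + 152) = 337 + 311 = 648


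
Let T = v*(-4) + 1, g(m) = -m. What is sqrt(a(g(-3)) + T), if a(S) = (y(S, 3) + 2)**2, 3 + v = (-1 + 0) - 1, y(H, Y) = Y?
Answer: sqrt(46) ≈ 6.7823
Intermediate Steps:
v = -5 (v = -3 + ((-1 + 0) - 1) = -3 + (-1 - 1) = -3 - 2 = -5)
a(S) = 25 (a(S) = (3 + 2)**2 = 5**2 = 25)
T = 21 (T = -5*(-4) + 1 = 20 + 1 = 21)
sqrt(a(g(-3)) + T) = sqrt(25 + 21) = sqrt(46)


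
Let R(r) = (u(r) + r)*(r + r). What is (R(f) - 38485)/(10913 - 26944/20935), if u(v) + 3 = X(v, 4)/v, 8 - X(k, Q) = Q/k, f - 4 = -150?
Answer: 7700960685/16675879903 ≈ 0.46180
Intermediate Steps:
f = -146 (f = 4 - 150 = -146)
X(k, Q) = 8 - Q/k
u(v) = -3 + (8 - 4/v)/v (u(v) = -3 + (8 - 1*4/v)/v = -3 + (8 - 4/v)/v)
R(r) = 2*r*(-3 + r - 4/r² + 8/r) (R(r) = ((-3 - 4/r² + 8/r) + r)*(r + r) = (-3 + r - 4/r² + 8/r)*(2*r) = 2*r*(-3 + r - 4/r² + 8/r))
(R(f) - 38485)/(10913 - 26944/20935) = ((16 - 8/(-146) - 6*(-146) + 2*(-146)²) - 38485)/(10913 - 26944/20935) = ((16 - 8*(-1/146) + 876 + 2*21316) - 38485)/(10913 - 26944*1/20935) = ((16 + 4/73 + 876 + 42632) - 38485)/(10913 - 26944/20935) = (3177256/73 - 38485)/(228436711/20935) = (367851/73)*(20935/228436711) = 7700960685/16675879903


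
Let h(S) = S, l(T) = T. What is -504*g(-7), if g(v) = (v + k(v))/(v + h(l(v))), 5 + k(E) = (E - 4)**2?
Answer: 3924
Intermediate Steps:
k(E) = -5 + (-4 + E)**2 (k(E) = -5 + (E - 4)**2 = -5 + (-4 + E)**2)
g(v) = (-5 + v + (-4 + v)**2)/(2*v) (g(v) = (v + (-5 + (-4 + v)**2))/(v + v) = (-5 + v + (-4 + v)**2)/((2*v)) = (-5 + v + (-4 + v)**2)*(1/(2*v)) = (-5 + v + (-4 + v)**2)/(2*v))
-504*g(-7) = -252*(-5 - 7 + (-4 - 7)**2)/(-7) = -252*(-1)*(-5 - 7 + (-11)**2)/7 = -252*(-1)*(-5 - 7 + 121)/7 = -252*(-1)*109/7 = -504*(-109/14) = 3924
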